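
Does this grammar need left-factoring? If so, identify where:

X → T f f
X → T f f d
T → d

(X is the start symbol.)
Left-factoring is needed when two productions for the same non-terminal
share a common prefix on the right-hand side.

Productions for X:
  X → T f f
  X → T f f d

Found common prefix 'T f f' in productions for X

Answer: Yes, X has productions with common prefix 'T f f'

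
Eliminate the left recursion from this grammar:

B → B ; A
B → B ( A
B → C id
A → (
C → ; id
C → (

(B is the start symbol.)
B → C id B'
B' → ; A B'
B' → ( A B'
B' → ε
A → (
C → ; id
C → (

B is directly left-recursive. The standard transformation for
  A → A α₁ | ... | A α_m | β₁ | ... | β_n
is
  A  → β₁ A' | ... | β_n A'
  A' → α₁ A' | ... | α_m A' | ε

B → C id becomes B → C id B'
B → B ; A becomes B' → ; A B'
B → B ( A becomes B' → ( A B'
Add B' → ε

Productions for other non-terminals are unchanged:
  A → (
  C → ; id
  C → (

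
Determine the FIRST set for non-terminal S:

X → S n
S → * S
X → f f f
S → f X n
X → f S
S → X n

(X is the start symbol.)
{ '*', 'f' }

FIRST sets of the other non-terminals involved (by the same procedure, iterated to a fixed point):
  FIRST(X) = { '*', 'f' }

From S → * S:
  - '*' is a terminal: add '*' and stop
From S → f X n:
  - f is a terminal: add 'f' and stop
From S → X n:
  - X is a non-terminal: add FIRST(X) \ {ε} = { '*', 'f' }
    X is not nullable, so stop

Collecting: FIRST(S) = { '*', 'f' }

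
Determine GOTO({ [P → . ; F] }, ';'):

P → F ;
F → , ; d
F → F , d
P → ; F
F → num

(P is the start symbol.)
{ [F → . , ; d], [F → . F , d], [F → . num], [P → ; . F] }

GOTO(I, ';') = CLOSURE({ [A → αX.β] : [A → α.Xβ] ∈ I, X = ';' })

Items with dot before ';', with the dot advanced:
  [P → . ; F] → [P → ; . F]
Closure of the advanced items:
  [P → ; . F] has the dot before F: add [F → . , ; d], [F → . F , d], [F → . num]

GOTO = { [F → . , ; d], [F → . F , d], [F → . num], [P → ; . F] }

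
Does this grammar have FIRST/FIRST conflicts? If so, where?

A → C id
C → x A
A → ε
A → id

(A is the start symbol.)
A FIRST/FIRST conflict occurs when two productions N → α and N → β for the same non-terminal have FIRST(α) ∩ FIRST(β) ≠ ∅ (with ε ∈ FIRST of a nullable right-hand side, so two nullable alternatives also conflict).

FIRST sets of the non-terminals at (or reachable through a nullable prefix from) the front of some alternative:
  FIRST(C) = { 'x' }

Productions for A:
  A → C id: FIRST = { 'x' }
  A → ε: FIRST = { ε }
  A → id: FIRST = { 'id' }
C has only one production, so no FIRST/FIRST conflict is possible there.

All alternatives of each non-terminal have pairwise disjoint FIRST sets.

Answer: No FIRST/FIRST conflicts.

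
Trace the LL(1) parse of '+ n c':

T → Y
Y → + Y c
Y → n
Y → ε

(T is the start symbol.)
Stack is shown with the top on the left.

Stack    Input    Action
------------------------
T $      + n c $  output T → Y
Y $      + n c $  output Y → + Y c
+ Y c $  + n c $  match '+'
Y c $    n c $    output Y → n
n c $    n c $    match 'n'
c $      c $      match 'c'
$        $        accept

The string is accepted.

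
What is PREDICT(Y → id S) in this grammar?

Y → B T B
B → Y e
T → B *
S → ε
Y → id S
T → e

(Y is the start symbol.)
{ 'id' }

PREDICT(Y → id S) = (FIRST(RHS) \ {ε}) ∪ (FOLLOW(Y) if ε ∈ FIRST(RHS), i.e. RHS ⇒* ε)
FIRST(id S) = { 'id' }
ε ∉ FIRST(id S), so FOLLOW(Y) is not added.
PREDICT(Y → id S) = { 'id' }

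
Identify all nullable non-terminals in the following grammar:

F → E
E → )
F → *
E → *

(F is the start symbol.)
There are no ε-productions, so no non-terminal can derive ε.
No non-terminals are nullable.

Answer: None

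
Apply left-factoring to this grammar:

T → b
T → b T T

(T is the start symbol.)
T → b T'
T' → ε
T' → T T

Left-factoring transforms A → αβ₁ | αβ₂ into A → αA' and A' → β₁ | β₂
(α is the longest common prefix among the alternatives). Repeat until
no nonterminal has two alternatives with a common prefix.

Round 1: T has alternatives sharing prefix 'b'. Introduce T': T → b T'
  Add: T' → ε
  Add: T' → T T

No remaining common prefixes — done.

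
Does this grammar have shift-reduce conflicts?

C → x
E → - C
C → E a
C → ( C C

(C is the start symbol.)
No shift-reduce conflicts

A shift-reduce conflict occurs when an LR(0) state has both:
  - a complete (reduce) item [A → α .] (dot at the end), and
  - a shift item [B → β . c γ] (dot before a terminal).

Augment with C' → C and build the canonical LR(0) collection (I0 = CLOSURE({[C' → . C]}), then GOTO on every symbol after a dot until no new states appear). It has 10 states:
  I0: { [C → . ( C C], [C → . E a], [C → . x], [C' → . C], [E → . - C] }  — shift
  I1: { [C → ( . C C], [C → . ( C C], [C → . E a], [C → . x], [E → . - C] }  — shift
  I2: { [C → . ( C C], [C → . E a], [C → . x], [E → - . C], [E → . - C] }  — shift
  I3: { [C' → C .] }  — accept
  I4: { [C → E . a] }  — shift
  I5: { [C → x .] }  — reduce
  I6: { [C → E a .] }  — reduce
  I7: { [E → - C .] }  — reduce
  I8: { [C → ( C . C], [C → . ( C C], [C → . E a], [C → . x], [E → . - C] }  — shift
  I9: { [C → ( C C .] }  — reduce

No state contains both a complete item and a shift item.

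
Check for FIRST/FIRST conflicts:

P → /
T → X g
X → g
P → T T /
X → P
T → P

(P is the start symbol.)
Yes. P → '/' / P → T T '/' on { '/' }; T → X g / T → P on { '/', 'g' }; X → g / X → P on { 'g' }

FIRST sets of the non-terminals at (or reachable through a nullable prefix from) the front of some alternative:
  FIRST(T) = { '/', 'g' }
  FIRST(X) = { '/', 'g' }
  FIRST(P) = { '/', 'g' }

Productions for P:
  P → /: FIRST = { '/' }
  P → T T /: FIRST = { '/', 'g' }
Productions for T:
  T → X g: FIRST = { '/', 'g' }
  T → P: FIRST = { '/', 'g' }
Productions for X:
  X → g: FIRST = { 'g' }
  X → P: FIRST = { '/', 'g' }

Conflict for P: P → / and P → T T /
  Overlap: { '/' }
Conflict for T: T → X g and T → P
  Overlap: { '/', 'g' }
Conflict for X: X → g and X → P
  Overlap: { 'g' }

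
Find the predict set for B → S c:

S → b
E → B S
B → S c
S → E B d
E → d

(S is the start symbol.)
{ 'b', 'd' }

PREDICT(B → S c) = (FIRST(RHS) \ {ε}) ∪ (FOLLOW(B) if ε ∈ FIRST(RHS), i.e. RHS ⇒* ε)
FIRST(S) = { 'b', 'd' }
FIRST(S c) = { 'b', 'd' }
ε ∉ FIRST(S c), so FOLLOW(B) is not added.
PREDICT(B → S c) = { 'b', 'd' }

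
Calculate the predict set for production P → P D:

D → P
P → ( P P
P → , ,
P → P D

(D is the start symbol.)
{ '(', ',' }

PREDICT(P → P D) = (FIRST(RHS) \ {ε}) ∪ (FOLLOW(P) if ε ∈ FIRST(RHS), i.e. RHS ⇒* ε)
FIRST(P) = { '(', ',' }
FIRST(P D) = { '(', ',' }
ε ∉ FIRST(P D), so FOLLOW(P) is not added.
PREDICT(P → P D) = { '(', ',' }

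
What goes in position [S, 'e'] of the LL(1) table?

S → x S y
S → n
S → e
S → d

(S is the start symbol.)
To find M[S, 'e'], we find productions for S where 'e' is in the predict set (PREDICT(N → α) = (FIRST(α) \ {ε}) ∪ (FOLLOW(N) if α ⇒* ε)).

S → x S y: PREDICT = { 'x' }
S → n: PREDICT = { 'n' }
S → e: PREDICT = { 'e' }
  'e' is in predict set, so this production goes in M[S, 'e']
S → d: PREDICT = { 'd' }

M[S, 'e'] = S → e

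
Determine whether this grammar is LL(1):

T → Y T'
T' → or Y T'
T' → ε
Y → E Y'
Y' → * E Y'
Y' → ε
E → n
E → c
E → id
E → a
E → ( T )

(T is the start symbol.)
Relevant sets:
  FOLLOW(T') = { $, ')' }
  FOLLOW(Y') = { $, ')', 'or' }

For T':
  PREDICT(T' → or Y T') = { 'or' }
  PREDICT(T' → ε) = { $, ')' }
For Y':
  PREDICT(Y' → '*' E Y') = { '*' }
  PREDICT(Y' → ε) = { $, ')', 'or' }
For E:
  PREDICT(E → n) = { 'n' }
  PREDICT(E → c) = { 'c' }
  PREDICT(E → id) = { 'id' }
  PREDICT(E → a) = { 'a' }
  PREDICT(E → '(' T ')') = { '(' }
T, Y have a single production, so nothing to check there.

All predict sets are disjoint. The grammar IS LL(1).

Answer: Yes, the grammar is LL(1).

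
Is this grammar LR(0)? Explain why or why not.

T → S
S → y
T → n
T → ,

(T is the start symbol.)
A grammar is LR(0) if no state in the canonical LR(0) collection has:
  - both a shift item (dot before a terminal) and a complete item (shift-reduce conflict), or
  - two or more complete items (reduce-reduce conflict; the accept item [T' → T .] counts as a complete item here).

Augment with T' → T and build the canonical LR(0) collection (I0 = CLOSURE({[T' → . T]}), then GOTO on every symbol after a dot until no new states appear). It has 6 states:
  I0: { [S → . y], [T → . ,], [T → . S], [T → . n], [T' → . T] }  — shift
  I1: { [T → , .] }  — reduce
  I2: { [T → S .] }  — reduce
  I3: { [T' → T .] }  — accept
  I4: { [T → n .] }  — reduce
  I5: { [S → y .] }  — reduce

Every state is either a pure shift/goto state or contains exactly one complete item and nothing to shift — no conflicts. The grammar is LR(0).

Answer: Yes, the grammar is LR(0)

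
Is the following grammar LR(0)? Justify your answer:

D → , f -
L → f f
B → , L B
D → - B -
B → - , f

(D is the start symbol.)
Yes, the grammar is LR(0)

A grammar is LR(0) if no state in the canonical LR(0) collection has:
  - both a shift item (dot before a terminal) and a complete item (shift-reduce conflict), or
  - two or more complete items (reduce-reduce conflict; the accept item [D' → D .] counts as a complete item here).

Augment with D' → D and build the canonical LR(0) collection (I0 = CLOSURE({[D' → . D]}), then GOTO on every symbol after a dot until no new states appear). It has 16 states:
  I0: { [D → . , f -], [D → . - B -], [D' → . D] }  — shift
  I1: { [D → , . f -] }  — shift
  I2: { [B → . , L B], [B → . - , f], [D → - . B -] }  — shift
  I3: { [D' → D .] }  — accept
  I4: { [B → , . L B], [L → . f f] }  — shift
  I5: { [B → - . , f] }  — shift
  I6: { [D → - B . -] }  — shift
  I7: { [D → - B - .] }  — reduce
  I8: { [B → - , . f] }  — shift
  I9: { [B → - , f .] }  — reduce
  I10: { [B → , L . B], [B → . , L B], [B → . - , f] }  — shift
  I11: { [L → f . f] }  — shift
  I12: { [L → f f .] }  — reduce
  I13: { [B → , L B .] }  — reduce
  I14: { [D → , f . -] }  — shift
  I15: { [D → , f - .] }  — reduce

Every state is either a pure shift/goto state or contains exactly one complete item and nothing to shift — no conflicts. The grammar is LR(0).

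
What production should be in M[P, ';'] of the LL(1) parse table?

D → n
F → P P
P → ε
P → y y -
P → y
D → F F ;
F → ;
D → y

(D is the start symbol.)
P → ε

To find M[P, ';'], we find productions for P where ';' is in the predict set (PREDICT(N → α) = (FIRST(α) \ {ε}) ∪ (FOLLOW(N) if α ⇒* ε)).

Relevant sets:
  FOLLOW(P) = { ';', 'y' }

P → ε: PREDICT = { ';', 'y' }
  ';' is in predict set, so this production goes in M[P, ';']
P → y y -: PREDICT = { 'y' }
P → y: PREDICT = { 'y' }

M[P, ';'] = P → ε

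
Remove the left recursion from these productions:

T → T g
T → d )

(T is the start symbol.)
T → d ) T'
T' → g T'
T' → ε

T is directly left-recursive. The standard transformation for
  A → A α₁ | ... | A α_m | β₁ | ... | β_n
is
  A  → β₁ A' | ... | β_n A'
  A' → α₁ A' | ... | α_m A' | ε

T → d ) becomes T → d ) T'
T → T g becomes T' → g T'
Add T' → ε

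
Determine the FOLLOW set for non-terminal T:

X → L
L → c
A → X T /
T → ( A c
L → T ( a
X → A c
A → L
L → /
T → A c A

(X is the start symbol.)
{ '(', '/' }

To compute FOLLOW(T), find every occurrence of T on a right-hand side N → α T β: add FIRST(β) \ {ε}, and if β is empty or nullable also add FOLLOW(N). Iterate to a fixed point.

In A → X T /: T is followed by '/', add FIRST('/') \ {ε} = { '/' }
In L → T ( a: T is followed by '(' a, add FIRST('(' a) \ {ε} = { '(' }

Taking the union: FOLLOW(T) = { '(', '/' }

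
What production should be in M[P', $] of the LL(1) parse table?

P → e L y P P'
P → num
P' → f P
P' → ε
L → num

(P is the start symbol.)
To find M[P', $], we find productions for P' where $ is in the predict set (PREDICT(N → α) = (FIRST(α) \ {ε}) ∪ (FOLLOW(N) if α ⇒* ε)).

Relevant sets:
  FOLLOW(P') = { $, 'f' }

P' → f P: PREDICT = { 'f' }
P' → ε: PREDICT = { $, 'f' }
  $ is in predict set, so this production goes in M[P', $]

M[P', $] = P' → ε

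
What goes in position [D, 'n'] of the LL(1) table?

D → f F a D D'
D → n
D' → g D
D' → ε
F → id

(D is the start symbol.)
To find M[D, 'n'], we find productions for D where 'n' is in the predict set (PREDICT(N → α) = (FIRST(α) \ {ε}) ∪ (FOLLOW(N) if α ⇒* ε)).

D → f F a D D': PREDICT = { 'f' }
D → n: PREDICT = { 'n' }
  'n' is in predict set, so this production goes in M[D, 'n']

M[D, 'n'] = D → n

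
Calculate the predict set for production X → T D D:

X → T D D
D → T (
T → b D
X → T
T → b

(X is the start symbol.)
{ 'b' }

PREDICT(X → T D D) = (FIRST(RHS) \ {ε}) ∪ (FOLLOW(X) if ε ∈ FIRST(RHS), i.e. RHS ⇒* ε)
FIRST(T) = { 'b' }
FIRST(T D D) = { 'b' }
ε ∉ FIRST(T D D), so FOLLOW(X) is not added.
PREDICT(X → T D D) = { 'b' }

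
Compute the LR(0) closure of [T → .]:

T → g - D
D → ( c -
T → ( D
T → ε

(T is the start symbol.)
Start with: [T → .]
The dot is at the end, so nothing is added.

CLOSURE = { [T → .] }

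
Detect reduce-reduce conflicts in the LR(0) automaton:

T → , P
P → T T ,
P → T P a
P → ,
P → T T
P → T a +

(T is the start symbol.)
Augment with T' → T and build the canonical LR(0) collection (I0 = CLOSURE({[T' → . T]}), then GOTO on every symbol after a dot until no new states appear). It has 12 states:
  I0: { [T → . , P], [T' → . T] }  — shift
  I1: { [P → . ,], [P → . T P a], [P → . T T ,], [P → . T T], [P → . T a +], [T → , . P], [T → . , P] }  — shift
  I2: { [T' → T .] }  — accept
  I3: { [P → , .], [P → . ,], [P → . T P a], [P → . T T ,], [P → . T T], [P → . T a +], [T → , . P], [T → . , P] }  — shift, reduce
  I4: { [T → , P .] }  — reduce
  I5: { [P → . ,], [P → . T P a], [P → . T T ,], [P → . T T], [P → . T a +], [P → T . P a], [P → T . T ,], [P → T . T], [P → T . a +], [T → . , P] }  — shift
  I6: { [P → T P . a] }  — shift
  I7: { [P → . ,], [P → . T P a], [P → . T T ,], [P → . T T], [P → . T a +], [P → T . P a], [P → T . T ,], [P → T . T], [P → T . a +], [P → T T . ,], [P → T T .], [T → . , P] }  — shift, reduce
  I8: { [P → T a . +] }  — shift
  I9: { [P → T a + .] }  — reduce
  I10: { [P → , .], [P → . ,], [P → . T P a], [P → . T T ,], [P → . T T], [P → . T a +], [P → T T , .], [T → , . P], [T → . , P] }  — shift, 2 reduces
  I11: { [P → T P a .] }  — reduce

I10 contains complete items [P → , .], [P → T T , .] — reduce-reduce conflict.

Answer: Yes — I10: [P → , .] vs [P → T T , .]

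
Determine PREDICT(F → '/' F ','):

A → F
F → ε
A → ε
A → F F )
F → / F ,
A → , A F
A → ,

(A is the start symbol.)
PREDICT(F → '/' F ',') = (FIRST(RHS) \ {ε}) ∪ (FOLLOW(F) if ε ∈ FIRST(RHS), i.e. RHS ⇒* ε)
FIRST('/' F ',') = { '/' }
ε ∉ FIRST('/' F ','), so FOLLOW(F) is not added.
PREDICT(F → '/' F ',') = { '/' }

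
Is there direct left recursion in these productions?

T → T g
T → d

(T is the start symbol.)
Direct left recursion occurs when N → N α for some non-terminal N (the right-hand side begins with the left-hand side itself).

T → T g: LEFT RECURSIVE (starts with T)
T → d: starts with d

The grammar has direct left recursion on: T.

Answer: Yes, T is left-recursive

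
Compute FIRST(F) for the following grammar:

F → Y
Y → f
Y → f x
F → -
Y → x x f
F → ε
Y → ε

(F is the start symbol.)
{ '-', 'f', 'x', ε }

FIRST sets of the other non-terminals involved (by the same procedure, iterated to a fixed point):
  FIRST(Y) = { 'f', 'x', ε }

From F → Y:
  - Y is a non-terminal: add FIRST(Y) \ {ε} = { 'f', 'x' }
    Y is nullable and nothing follows, so the whole right-hand side can vanish: ε ∈ FIRST(F)
From F → -:
  - '-' is a terminal: add '-' and stop
From F → ε:
  - ε-production, so ε ∈ FIRST(F)

Collecting: FIRST(F) = { '-', 'f', 'x', ε }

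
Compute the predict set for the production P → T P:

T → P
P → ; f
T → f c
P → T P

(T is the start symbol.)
{ ';', 'f' }

PREDICT(P → T P) = (FIRST(RHS) \ {ε}) ∪ (FOLLOW(P) if ε ∈ FIRST(RHS), i.e. RHS ⇒* ε)
FIRST(T) = { ';', 'f' }
FIRST(T P) = { ';', 'f' }
ε ∉ FIRST(T P), so FOLLOW(P) is not added.
PREDICT(P → T P) = { ';', 'f' }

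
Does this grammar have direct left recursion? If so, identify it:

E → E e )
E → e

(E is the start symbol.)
Direct left recursion occurs when N → N α for some non-terminal N (the right-hand side begins with the left-hand side itself).

E → E e ): LEFT RECURSIVE (starts with E)
E → e: starts with e

The grammar has direct left recursion on: E.

Answer: Yes, E is left-recursive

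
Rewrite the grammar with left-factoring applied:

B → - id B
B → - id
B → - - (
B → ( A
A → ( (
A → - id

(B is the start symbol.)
Left-factoring transforms A → αβ₁ | αβ₂ into A → αA' and A' → β₁ | β₂
(α is the longest common prefix among the alternatives). Repeat until
no nonterminal has two alternatives with a common prefix.

Round 1: B has alternatives sharing prefix '-'. Introduce B': B → - B'
  Add: B' → id B
  Add: B' → id
  Add: B' → - (

Round 2: B' has alternatives sharing prefix 'id'. Introduce B'': B' → id B''
  Add: B'' → B
  Add: B'' → ε

No remaining common prefixes — done.

Resulting grammar:
B → - B'
B' → id B''
B'' → B
B'' → ε
B' → - (
B → ( A
A → ( (
A → - id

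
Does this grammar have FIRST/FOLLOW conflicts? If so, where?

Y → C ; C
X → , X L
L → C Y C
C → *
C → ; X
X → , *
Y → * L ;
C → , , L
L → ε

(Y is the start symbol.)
Nullable non-terminals: L.
FIRST sets used below: FIRST(C) = { '*', ',', ';' }

L: nullable alternative(s) L → ε; FOLLOW(L) = { $, '*', ',', ';' }
  L → C Y C: FIRST \ {ε} = { '*', ',', ';' } — overlaps FOLLOW(L) on { '*', ',', ';' }: CONFLICT
  L → ε: FIRST \ {ε} = { } — this is the only nullable alternative, skip

C, X, Y have no nullable alternative, so no FIRST/FOLLOW check is needed there.

So the grammar has 1 FIRST/FOLLOW conflict (marked CONFLICT above).

Answer: Yes. L → C Y C with FOLLOW(L) on { '*', ',', ';' }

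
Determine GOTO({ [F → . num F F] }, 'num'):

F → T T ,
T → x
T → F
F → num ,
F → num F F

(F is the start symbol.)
{ [F → . T T ,], [F → . num ,], [F → . num F F], [F → num . F F], [T → . F], [T → . x] }

GOTO(I, 'num') = CLOSURE({ [A → αX.β] : [A → α.Xβ] ∈ I, X = 'num' })

Items with dot before 'num', with the dot advanced:
  [F → . num F F] → [F → num . F F]
Closure of the advanced items:
  [F → num . F F] has the dot before F: add [F → . T T ,], [F → . num ,], [F → . num F F]
  [F → . T T ,] has the dot before T: add [T → . x], [T → . F]

GOTO = { [F → . T T ,], [F → . num ,], [F → . num F F], [F → num . F F], [T → . F], [T → . x] }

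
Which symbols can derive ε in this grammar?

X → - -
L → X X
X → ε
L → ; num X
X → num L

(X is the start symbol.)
ε-productions: X → ε
So X is immediately nullable.
L → X X: every symbol on the right is nullable, so L is nullable too.
Every non-terminal is now nullable.
Nullable = { 'L', 'X' }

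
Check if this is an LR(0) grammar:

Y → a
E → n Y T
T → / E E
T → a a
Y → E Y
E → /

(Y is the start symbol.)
Yes, the grammar is LR(0)

A grammar is LR(0) if no state in the canonical LR(0) collection has:
  - both a shift item (dot before a terminal) and a complete item (shift-reduce conflict), or
  - two or more complete items (reduce-reduce conflict; the accept item [Y' → Y .] counts as a complete item here).

Augment with Y' → Y and build the canonical LR(0) collection (I0 = CLOSURE({[Y' → . Y]}), then GOTO on every symbol after a dot until no new states appear). It has 14 states:
  I0: { [E → . /], [E → . n Y T], [Y → . E Y], [Y → . a], [Y' → . Y] }  — shift
  I1: { [E → / .] }  — reduce
  I2: { [E → . /], [E → . n Y T], [Y → . E Y], [Y → . a], [Y → E . Y] }  — shift
  I3: { [Y' → Y .] }  — accept
  I4: { [Y → a .] }  — reduce
  I5: { [E → . /], [E → . n Y T], [E → n . Y T], [Y → . E Y], [Y → . a] }  — shift
  I6: { [E → n Y . T], [T → . / E E], [T → . a a] }  — shift
  I7: { [E → . /], [E → . n Y T], [T → / . E E] }  — shift
  I8: { [E → n Y T .] }  — reduce
  I9: { [T → a . a] }  — shift
  I10: { [T → a a .] }  — reduce
  I11: { [E → . /], [E → . n Y T], [T → / E . E] }  — shift
  I12: { [T → / E E .] }  — reduce
  I13: { [Y → E Y .] }  — reduce

Every state is either a pure shift/goto state or contains exactly one complete item and nothing to shift — no conflicts. The grammar is LR(0).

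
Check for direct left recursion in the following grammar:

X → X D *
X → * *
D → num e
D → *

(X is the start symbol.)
Direct left recursion occurs when N → N α for some non-terminal N (the right-hand side begins with the left-hand side itself).

X → X D *: LEFT RECURSIVE (starts with X)
X → * *: starts with '*'
D → num e: starts with num
D → *: starts with '*'

The grammar has direct left recursion on: X.

Answer: Yes, X is left-recursive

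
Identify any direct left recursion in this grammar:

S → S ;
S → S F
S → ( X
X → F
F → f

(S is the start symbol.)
Yes, S is left-recursive

Direct left recursion occurs when N → N α for some non-terminal N (the right-hand side begins with the left-hand side itself).

S → S ;: LEFT RECURSIVE (starts with S)
S → S F: LEFT RECURSIVE (starts with S)
S → ( X: starts with '('
X → F: starts with F
F → f: starts with f

The grammar has direct left recursion on: S.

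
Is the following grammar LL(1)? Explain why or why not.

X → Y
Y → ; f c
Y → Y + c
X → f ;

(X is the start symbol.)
No. Predict set conflict for Y: { ';' }

A grammar is LL(1) if for each non-terminal N with multiple productions, the predict sets of those productions are pairwise disjoint, where PREDICT(N → α) = (FIRST(α) \ {ε}) ∪ (FOLLOW(N) if α ⇒* ε).

Relevant sets:
  FIRST(Y) = { ';' }

For X:
  PREDICT(X → Y) = { ';' }
  PREDICT(X → f ';') = { 'f' }
For Y:
  PREDICT(Y → ';' f c) = { ';' }
  PREDICT(Y → Y '+' c) = { ';' }

Conflict found: Predict set conflict for Y: { ';' }
The grammar is NOT LL(1).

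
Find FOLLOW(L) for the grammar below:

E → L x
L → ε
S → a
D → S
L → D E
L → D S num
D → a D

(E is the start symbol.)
In E → L x: L is followed by x, add FIRST(x) \ {ε} = { 'x' }

Taking the union: FOLLOW(L) = { 'x' }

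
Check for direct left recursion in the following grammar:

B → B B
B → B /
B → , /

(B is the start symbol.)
B → B B: LEFT RECURSIVE (starts with B)
B → B /: LEFT RECURSIVE (starts with B)
B → , /: starts with ','

The grammar has direct left recursion on: B.

Answer: Yes, B is left-recursive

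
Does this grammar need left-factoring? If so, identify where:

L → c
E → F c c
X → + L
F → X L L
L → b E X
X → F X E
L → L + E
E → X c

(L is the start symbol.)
Left-factoring is needed when two productions for the same non-terminal
share a common prefix on the right-hand side.

Productions for L:
  L → c
  L → b E X
  L → L + E
Productions for E:
  E → F c c
  E → X c
Productions for X:
  X → + L
  X → F X E

No common prefixes found.

Answer: No, left-factoring is not needed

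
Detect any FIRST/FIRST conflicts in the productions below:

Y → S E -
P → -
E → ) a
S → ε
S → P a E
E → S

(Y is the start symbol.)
FIRST sets of the non-terminals at (or reachable through a nullable prefix from) the front of some alternative:
  FIRST(S) = { '-', ε }
  FIRST(P) = { '-' }

Productions for E:
  E → ) a: FIRST = { ')' }
  E → S: FIRST = { '-', ε }
Productions for S:
  S → ε: FIRST = { ε }
  S → P a E: FIRST = { '-' }
Y, P have only one production, so no FIRST/FIRST conflict is possible there.

All alternatives of each non-terminal have pairwise disjoint FIRST sets.

Answer: No FIRST/FIRST conflicts.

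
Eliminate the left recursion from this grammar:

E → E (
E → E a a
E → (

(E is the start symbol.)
E is directly left-recursive. The standard transformation for
  A → A α₁ | ... | A α_m | β₁ | ... | β_n
is
  A  → β₁ A' | ... | β_n A'
  A' → α₁ A' | ... | α_m A' | ε

E → ( becomes E → ( E'
E → E ( becomes E' → ( E'
E → E a a becomes E' → a a E'
Add E' → ε

Resulting grammar:
E → ( E'
E' → ( E'
E' → a a E'
E' → ε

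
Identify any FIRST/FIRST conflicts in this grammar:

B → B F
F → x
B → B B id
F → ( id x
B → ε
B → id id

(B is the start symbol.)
Yes. B → B F / B → B B id on { '(', 'id', 'x' }; B → B F / B → id id on { 'id' }; B → B B id / B → id id on { 'id' }

FIRST sets of the non-terminals at (or reachable through a nullable prefix from) the front of some alternative:
  FIRST(B) = { '(', 'id', 'x', ε }
  FIRST(F) = { '(', 'x' }

Productions for B:
  B → B F: FIRST = { '(', 'id', 'x' }
  B → B B id: FIRST = { '(', 'id', 'x' }
  B → ε: FIRST = { ε }
  B → id id: FIRST = { 'id' }
Productions for F:
  F → x: FIRST = { 'x' }
  F → ( id x: FIRST = { '(' }

Conflict for B: B → B F and B → B B id
  Overlap: { '(', 'id', 'x' }
Conflict for B: B → B F and B → id id
  Overlap: { 'id' }
Conflict for B: B → B B id and B → id id
  Overlap: { 'id' }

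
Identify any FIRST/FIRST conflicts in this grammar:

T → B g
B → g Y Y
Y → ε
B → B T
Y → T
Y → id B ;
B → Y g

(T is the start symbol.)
Yes. B → g Y Y / B → B T on { 'g' }; B → g Y Y / B → Y g on { 'g' }; B → B T / B → Y g on { 'g', 'id' }; Y → T / Y → id B ';' on { 'id' }

A FIRST/FIRST conflict occurs when two productions N → α and N → β for the same non-terminal have FIRST(α) ∩ FIRST(β) ≠ ∅ (with ε ∈ FIRST of a nullable right-hand side, so two nullable alternatives also conflict).

FIRST sets of the non-terminals at (or reachable through a nullable prefix from) the front of some alternative:
  FIRST(B) = { 'g', 'id' }
  FIRST(Y) = { 'g', 'id', ε }
  FIRST(T) = { 'g', 'id' }

Productions for B:
  B → g Y Y: FIRST = { 'g' }
  B → B T: FIRST = { 'g', 'id' }
  B → Y g: FIRST = { 'g', 'id' }
Productions for Y:
  Y → ε: FIRST = { ε }
  Y → T: FIRST = { 'g', 'id' }
  Y → id B ;: FIRST = { 'id' }
T has only one production, so no FIRST/FIRST conflict is possible there.

Conflict for B: B → g Y Y and B → B T
  Overlap: { 'g' }
Conflict for B: B → g Y Y and B → Y g
  Overlap: { 'g' }
Conflict for B: B → B T and B → Y g
  Overlap: { 'g', 'id' }
Conflict for Y: Y → T and Y → id B ;
  Overlap: { 'id' }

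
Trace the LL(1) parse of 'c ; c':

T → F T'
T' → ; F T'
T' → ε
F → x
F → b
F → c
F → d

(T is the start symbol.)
LL(1) parsing maintains a stack (initially the start symbol over $) and the input. At each step: if the stack top is a terminal, match it against the current input token; if it is a non-terminal N, replace it with the RHS of M[N, lookahead] (the unique production whose predict set contains the lookahead).

Stack is shown with the top on the left.

Stack     Input    Action
-------------------------
T $       c ; c $  output T → F T'
F T' $    c ; c $  output F → c
c T' $    c ; c $  match 'c'
T' $      ; c $    output T' → ; F T'
; F T' $  ; c $    match ';'
F T' $    c $      output F → c
c T' $    c $      match 'c'
T' $      $        output T' → ε
$         $        accept

The string is accepted.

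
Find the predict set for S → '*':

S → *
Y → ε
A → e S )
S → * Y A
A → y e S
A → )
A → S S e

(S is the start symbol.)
PREDICT(S → '*') = (FIRST(RHS) \ {ε}) ∪ (FOLLOW(S) if ε ∈ FIRST(RHS), i.e. RHS ⇒* ε)
FIRST('*') = { '*' }
ε ∉ FIRST('*'), so FOLLOW(S) is not added.
PREDICT(S → '*') = { '*' }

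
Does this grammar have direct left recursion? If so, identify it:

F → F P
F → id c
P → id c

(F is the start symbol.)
Yes, F is left-recursive

Direct left recursion occurs when N → N α for some non-terminal N (the right-hand side begins with the left-hand side itself).

F → F P: LEFT RECURSIVE (starts with F)
F → id c: starts with id
P → id c: starts with id

The grammar has direct left recursion on: F.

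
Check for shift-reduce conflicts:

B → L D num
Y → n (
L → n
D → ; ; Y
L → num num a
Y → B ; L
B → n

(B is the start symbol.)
Yes — I13: [B → n .] vs [Y → n . (]

A shift-reduce conflict occurs when an LR(0) state has both:
  - a complete (reduce) item [A → α .] (dot at the end), and
  - a shift item [B → β . c γ] (dot before a terminal).

Augment with B' → B and build the canonical LR(0) collection (I0 = CLOSURE({[B' → . B]}), then GOTO on every symbol after a dot until no new states appear). It has 18 states:
  I0: { [B → . L D num], [B → . n], [B' → . B], [L → . n], [L → . num num a] }  — shift
  I1: { [B' → B .] }  — accept
  I2: { [B → L . D num], [D → . ; ; Y] }  — shift
  I3: { [B → n .], [L → n .] }  — 2 reduces
  I4: { [L → num . num a] }  — shift
  I5: { [L → num num . a] }  — shift
  I6: { [L → num num a .] }  — reduce
  I7: { [D → ; . ; Y] }  — shift
  I8: { [B → L D . num] }  — shift
  I9: { [B → L D num .] }  — reduce
  I10: { [B → . L D num], [B → . n], [D → ; ; . Y], [L → . n], [L → . num num a], [Y → . B ; L], [Y → . n (] }  — shift
  I11: { [Y → B . ; L] }  — shift
  I12: { [D → ; ; Y .] }  — reduce
  I13: { [B → n .], [L → n .], [Y → n . (] }  — shift, 2 reduces
  I14: { [Y → n ( .] }  — reduce
  I15: { [L → . n], [L → . num num a], [Y → B ; . L] }  — shift
  I16: { [Y → B ; L .] }  — reduce
  I17: { [L → n .] }  — reduce

I13 contains reduce items [B → n .], [L → n .] and shift item [Y → n . (] — shift-reduce conflict.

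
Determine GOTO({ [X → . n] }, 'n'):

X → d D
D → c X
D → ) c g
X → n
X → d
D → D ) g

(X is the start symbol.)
{ [X → n .] }

GOTO(I, 'n') = CLOSURE({ [A → αX.β] : [A → α.Xβ] ∈ I, X = 'n' })

Items with dot before 'n', with the dot advanced:
  [X → . n] → [X → n .]
Closure adds nothing (no advanced item has the dot before a non-terminal).

GOTO = { [X → n .] }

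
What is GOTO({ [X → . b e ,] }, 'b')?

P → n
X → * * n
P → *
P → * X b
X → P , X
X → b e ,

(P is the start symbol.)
GOTO(I, 'b') = CLOSURE({ [A → αX.β] : [A → α.Xβ] ∈ I, X = 'b' })

Items with dot before 'b', with the dot advanced:
  [X → . b e ,] → [X → b . e ,]
Closure adds nothing (no advanced item has the dot before a non-terminal).

GOTO = { [X → b . e ,] }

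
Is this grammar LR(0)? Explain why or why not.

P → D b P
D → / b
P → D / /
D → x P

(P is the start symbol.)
A grammar is LR(0) if no state in the canonical LR(0) collection has:
  - both a shift item (dot before a terminal) and a complete item (shift-reduce conflict), or
  - two or more complete items (reduce-reduce conflict; the accept item [P' → P .] counts as a complete item here).

Augment with P' → P and build the canonical LR(0) collection (I0 = CLOSURE({[P' → . P]}), then GOTO on every symbol after a dot until no new states appear). It has 11 states:
  I0: { [D → . / b], [D → . x P], [P → . D / /], [P → . D b P], [P' → . P] }  — shift
  I1: { [D → / . b] }  — shift
  I2: { [P → D . / /], [P → D . b P] }  — shift
  I3: { [P' → P .] }  — accept
  I4: { [D → . / b], [D → . x P], [D → x . P], [P → . D / /], [P → . D b P] }  — shift
  I5: { [D → x P .] }  — reduce
  I6: { [P → D / . /] }  — shift
  I7: { [D → . / b], [D → . x P], [P → . D / /], [P → . D b P], [P → D b . P] }  — shift
  I8: { [P → D b P .] }  — reduce
  I9: { [P → D / / .] }  — reduce
  I10: { [D → / b .] }  — reduce

Every state is either a pure shift/goto state or contains exactly one complete item and nothing to shift — no conflicts. The grammar is LR(0).

Answer: Yes, the grammar is LR(0)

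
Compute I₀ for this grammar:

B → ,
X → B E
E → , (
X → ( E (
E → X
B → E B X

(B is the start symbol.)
{ [B → . ,], [B → . E B X], [B' → . B], [E → . , (], [E → . X], [X → . ( E (], [X → . B E] }

First, augment the grammar with B' → B
I₀ = CLOSURE({ [B' → . B] }):
  [B' → . B] has the dot before B: add [B → . ,], [B → . E B X]
  [B → . E B X] has the dot before E: add [E → . , (], [E → . X]
  [E → . X] has the dot before X: add [X → . B E], [X → . ( E (]
No further items can be added.

I₀ = { [B → . ,], [B → . E B X], [B' → . B], [E → . , (], [E → . X], [X → . ( E (], [X → . B E] }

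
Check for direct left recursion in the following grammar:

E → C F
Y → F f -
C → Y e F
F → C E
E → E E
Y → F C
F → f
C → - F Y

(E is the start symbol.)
Yes, E is left-recursive

Direct left recursion occurs when N → N α for some non-terminal N (the right-hand side begins with the left-hand side itself).

E → C F: starts with C
Y → F f -: starts with F
C → Y e F: starts with Y
F → C E: starts with C
E → E E: LEFT RECURSIVE (starts with E)
Y → F C: starts with F
F → f: starts with f
C → - F Y: starts with '-'

The grammar has direct left recursion on: E.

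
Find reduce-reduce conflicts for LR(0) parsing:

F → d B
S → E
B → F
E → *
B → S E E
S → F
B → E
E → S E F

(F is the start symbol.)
Augment with F' → F and build the canonical LR(0) collection (I0 = CLOSURE({[F' → . F]}), then GOTO on every symbol after a dot until no new states appear). It has 15 states:
  I0: { [F → . d B], [F' → . F] }  — shift
  I1: { [F' → F .] }  — accept
  I2: { [B → . E], [B → . F], [B → . S E E], [E → . *], [E → . S E F], [F → . d B], [F → d . B], [S → . E], [S → . F] }  — shift
  I3: { [E → * .] }  — reduce
  I4: { [F → d B .] }  — reduce
  I5: { [B → E .], [S → E .] }  — 2 reduces
  I6: { [B → F .], [S → F .] }  — 2 reduces
  I7: { [B → S . E E], [E → . *], [E → . S E F], [E → S . E F], [F → . d B], [S → . E], [S → . F] }  — shift
  I8: { [B → S E . E], [E → . *], [E → . S E F], [E → S E . F], [F → . d B], [S → . E], [S → . F], [S → E .] }  — shift, reduce
  I9: { [S → F .] }  — reduce
  I10: { [E → . *], [E → . S E F], [E → S . E F], [F → . d B], [S → . E], [S → . F] }  — shift
  I11: { [E → S E . F], [F → . d B], [S → E .] }  — shift, reduce
  I12: { [E → S E F .] }  — reduce
  I13: { [B → S E E .], [S → E .] }  — 2 reduces
  I14: { [E → S E F .], [S → F .] }  — 2 reduces

I5 contains complete items [B → E .], [S → E .] — reduce-reduce conflict.
I6 contains complete items [B → F .], [S → F .] — reduce-reduce conflict.
I13 contains complete items [B → S E E .], [S → E .] — reduce-reduce conflict.
I14 contains complete items [E → S E F .], [S → F .] — reduce-reduce conflict.

Answer: Yes — I5: [B → E .] vs [S → E .]; I6: [B → F .] vs [S → F .]; I13: [B → S E E .] vs [S → E .]; I14: [E → S E F .] vs [S → F .]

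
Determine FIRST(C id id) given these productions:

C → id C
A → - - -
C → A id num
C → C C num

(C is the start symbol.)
FIRST sets of the non-terminals involved (from the grammar, by fixed-point iteration):
  FIRST(C) = { '-', 'id' }

To compute FIRST(C id id), process the symbols left to right:
Symbol C is a non-terminal. Add FIRST(C) \ {ε} = { '-', 'id' }
C is not nullable (ε ∉ FIRST(C)), so stop here.
FIRST(C id id) = { '-', 'id' }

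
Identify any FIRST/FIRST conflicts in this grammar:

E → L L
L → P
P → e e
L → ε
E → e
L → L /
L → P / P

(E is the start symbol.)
A FIRST/FIRST conflict occurs when two productions N → α and N → β for the same non-terminal have FIRST(α) ∩ FIRST(β) ≠ ∅ (with ε ∈ FIRST of a nullable right-hand side, so two nullable alternatives also conflict).

FIRST sets of the non-terminals at (or reachable through a nullable prefix from) the front of some alternative:
  FIRST(L) = { '/', 'e', ε }
  FIRST(P) = { 'e' }

Productions for E:
  E → L L: FIRST = { '/', 'e', ε }
  E → e: FIRST = { 'e' }
Productions for L:
  L → P: FIRST = { 'e' }
  L → ε: FIRST = { ε }
  L → L /: FIRST = { '/', 'e' }
  L → P / P: FIRST = { 'e' }
P has only one production, so no FIRST/FIRST conflict is possible there.

Conflict for E: E → L L and E → e
  Overlap: { 'e' }
Conflict for L: L → P and L → L /
  Overlap: { 'e' }
Conflict for L: L → P and L → P / P
  Overlap: { 'e' }
Conflict for L: L → L / and L → P / P
  Overlap: { 'e' }

Answer: Yes. E → L L / E → e on { 'e' }; L → P / L → L '/' on { 'e' }; L → P / L → P '/' P on { 'e' }; L → L '/' / L → P '/' P on { 'e' }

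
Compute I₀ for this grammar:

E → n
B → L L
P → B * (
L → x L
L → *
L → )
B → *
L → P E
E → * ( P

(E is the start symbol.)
{ [E → . * ( P], [E → . n], [E' → . E] }

First, augment the grammar with E' → E
I₀ = CLOSURE({ [E' → . E] }):
  [E' → . E] has the dot before E: add [E → . n], [E → . * ( P]
No further items can be added.

I₀ = { [E → . * ( P], [E → . n], [E' → . E] }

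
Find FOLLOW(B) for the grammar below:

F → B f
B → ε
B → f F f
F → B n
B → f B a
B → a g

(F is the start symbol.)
{ 'a', 'f', 'n' }

In F → B f: B is followed by f, add FIRST(f) \ {ε} = { 'f' }
In F → B n: B is followed by n, add FIRST(n) \ {ε} = { 'n' }
In B → f B a: B is followed by a, add FIRST(a) \ {ε} = { 'a' }

Taking the union: FOLLOW(B) = { 'a', 'f', 'n' }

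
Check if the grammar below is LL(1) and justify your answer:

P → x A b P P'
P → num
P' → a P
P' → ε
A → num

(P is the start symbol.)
A grammar is LL(1) if for each non-terminal N with multiple productions, the predict sets of those productions are pairwise disjoint, where PREDICT(N → α) = (FIRST(α) \ {ε}) ∪ (FOLLOW(N) if α ⇒* ε).

Relevant sets:
  FOLLOW(P') = { $, 'a' }

For P:
  PREDICT(P → x A b P P') = { 'x' }
  PREDICT(P → num) = { 'num' }
For P':
  PREDICT(P' → a P) = { 'a' }
  PREDICT(P' → ε) = { $, 'a' }
A has a single production, so nothing to check there.

Conflict found: Predict set conflict for P': { 'a' }
The grammar is NOT LL(1).

Answer: No. Predict set conflict for P': { 'a' }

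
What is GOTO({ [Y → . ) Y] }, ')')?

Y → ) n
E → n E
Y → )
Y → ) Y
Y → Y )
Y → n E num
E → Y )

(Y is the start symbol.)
{ [Y → ) . Y], [Y → . ) Y], [Y → . ) n], [Y → . )], [Y → . Y )], [Y → . n E num] }

GOTO(I, ')') = CLOSURE({ [A → αX.β] : [A → α.Xβ] ∈ I, X = ')' })

Items with dot before ')', with the dot advanced:
  [Y → . ) Y] → [Y → ) . Y]
Closure of the advanced items:
  [Y → ) . Y] has the dot before Y: add [Y → . ) n], [Y → . )], [Y → . ) Y], [Y → . Y )], [Y → . n E num]

GOTO = { [Y → ) . Y], [Y → . ) Y], [Y → . ) n], [Y → . )], [Y → . Y )], [Y → . n E num] }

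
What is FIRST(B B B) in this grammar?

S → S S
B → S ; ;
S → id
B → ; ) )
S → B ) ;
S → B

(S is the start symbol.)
{ ';', 'id' }

FIRST sets of the non-terminals involved (from the grammar, by fixed-point iteration):
  FIRST(B) = { ';', 'id' }

To compute FIRST(B B B), process the symbols left to right:
Symbol B is a non-terminal. Add FIRST(B) \ {ε} = { ';', 'id' }
B is not nullable (ε ∉ FIRST(B)), so stop here.
FIRST(B B B) = { ';', 'id' }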